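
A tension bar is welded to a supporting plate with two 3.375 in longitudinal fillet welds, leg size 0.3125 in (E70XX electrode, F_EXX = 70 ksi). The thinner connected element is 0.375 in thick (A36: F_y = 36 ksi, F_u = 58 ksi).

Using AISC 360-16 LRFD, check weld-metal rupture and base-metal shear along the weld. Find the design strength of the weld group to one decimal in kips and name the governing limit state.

Weld metal: throat = 0.707×0.3125 = 0.22094 in, L = 2×3.375 = 6.75 in. φR_n = 0.75 × 0.6 × 70 × 0.22094 × 6.75 = 47.0 kips.
Base metal shear (0.375 in plate): yield φR_n = 1.0×0.6×36×0.375×6.75 = 54.7 kips; rupture φR_n = 0.75×0.6×58×0.375×6.75 = 66.1 kips; take 54.7 kips (yield).
Governing: min(47.0, 54.7) = 47.0 kips → weld metal.

47.0 kips (weld metal governs)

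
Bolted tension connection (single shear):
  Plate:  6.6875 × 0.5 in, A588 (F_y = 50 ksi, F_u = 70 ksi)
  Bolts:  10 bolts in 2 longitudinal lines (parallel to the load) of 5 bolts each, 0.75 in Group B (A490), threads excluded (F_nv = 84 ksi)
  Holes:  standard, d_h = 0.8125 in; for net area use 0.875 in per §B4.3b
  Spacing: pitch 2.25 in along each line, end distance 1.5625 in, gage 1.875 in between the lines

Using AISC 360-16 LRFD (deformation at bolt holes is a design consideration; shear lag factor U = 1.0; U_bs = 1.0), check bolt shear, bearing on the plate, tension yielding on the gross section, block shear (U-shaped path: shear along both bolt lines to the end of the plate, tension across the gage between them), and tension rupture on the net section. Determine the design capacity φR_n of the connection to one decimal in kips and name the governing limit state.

129.6 kips (net-section rupture governs)

Bolt shear: A_b = π(0.75)²/4 = 0.44179 in². φR_n = 0.75 × 84 × 0.44179 × 10 × 1 = 278.3 kips.
Bearing (0.5 in plate, F_u = 70 ksi): end bolts L_c = 1.5625 − 0.8125/2 = 1.15625, R_n = min(1.2×1.15625×0.5×70, 2.4×0.75×0.5×70) = 48.563 kips/bolt; interior L_c = 2.25 − 0.8125 = 1.4375, R_n = 60.375 kips/bolt. φR_n = 0.75 × (2×48.563 + 8×60.375) = 435.1 kips.
Tension yield (gross): A_g = 6.6875×0.5 = 3.3438 in². φR_n = 0.90 × 50 × 3.3438 = 150.5 kips.
Block shear: shear path 2×[1.5625+4×2.25] = 2×10.5625 in, A_gv = 10.563, A_nv = 2×(10.5625 − 4.5×0.875)×0.5 = 6.625 in²; tension across gage: (1.875 − 1×0.875)×0.5 = 0.5 in². R_n = min(0.6×70×6.625, 0.6×50×10.563) + 1.0×70×0.5 = min(278.25, 316.89) + 35 = 313.25 kips. φR_n = 0.75 × 313.25 = 234.9 kips.
Tension rupture (net): A_n = (6.6875 − 2×0.875)×0.5 = 2.4688 in² (U = 1.0, A_e = A_n). φR_n = 0.75 × 70 × 2.4688 = 129.6 kips.
Governing: min(278.3, 435.1, 150.5, 234.9, 129.6) = 129.6 kips → net-section rupture.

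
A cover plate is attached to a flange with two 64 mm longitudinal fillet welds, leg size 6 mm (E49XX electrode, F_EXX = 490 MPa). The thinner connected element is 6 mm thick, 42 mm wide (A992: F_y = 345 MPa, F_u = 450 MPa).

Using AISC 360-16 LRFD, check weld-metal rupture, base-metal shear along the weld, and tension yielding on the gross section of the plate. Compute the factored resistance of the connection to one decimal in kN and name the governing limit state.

Weld metal: throat = 0.707×6 = 4.242 mm, L = 2×64 = 128 mm. φR_n = 0.75 × 0.6 × 490 × 4.242 × 128 = 119.7 kN.
Base metal shear (6 mm plate): yield φR_n = 1.0×0.6×345×6×128 = 159.0 kN; rupture φR_n = 0.75×0.6×450×6×128 = 155.5 kN; take 155.5 kN (rupture).
Tension yield (gross): A_g = 42×6 = 252 mm². φR_n = 0.90 × 345 × 252 = 78.2 kN.
Governing: min(119.7, 155.5, 78.2) = 78.2 kN → gross-section yield.

78.2 kN (gross-section yield governs)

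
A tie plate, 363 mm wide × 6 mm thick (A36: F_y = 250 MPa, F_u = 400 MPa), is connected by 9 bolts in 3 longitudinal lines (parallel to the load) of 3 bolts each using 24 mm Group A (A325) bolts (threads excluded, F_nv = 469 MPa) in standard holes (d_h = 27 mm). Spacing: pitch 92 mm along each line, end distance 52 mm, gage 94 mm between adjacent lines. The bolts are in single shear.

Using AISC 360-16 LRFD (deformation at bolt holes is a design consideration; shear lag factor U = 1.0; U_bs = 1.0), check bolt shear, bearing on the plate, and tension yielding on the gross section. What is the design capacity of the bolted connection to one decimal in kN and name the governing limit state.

Bolt shear: A_b = π(24)²/4 = 452.39 mm². φR_n = 0.75 × 469 × 452.39 × 9 × 1 = 1432.2 kN.
Bearing (6 mm plate, F_u = 400 MPa): end bolts L_c = 52 − 27/2 = 38.5, R_n = min(1.2×38.5×6×400, 2.4×24×6×400) = 110.88 kN/bolt; interior L_c = 92 − 27 = 65, R_n = 138.24 kN/bolt. φR_n = 0.75 × (3×110.88 + 6×138.24) = 871.6 kN.
Tension yield (gross): A_g = 363×6 = 2178 mm². φR_n = 0.90 × 250 × 2178 = 490.1 kN.
Governing: min(1432.2, 871.6, 490.1) = 490.1 kN → gross-section yield.

490.1 kN (gross-section yield governs)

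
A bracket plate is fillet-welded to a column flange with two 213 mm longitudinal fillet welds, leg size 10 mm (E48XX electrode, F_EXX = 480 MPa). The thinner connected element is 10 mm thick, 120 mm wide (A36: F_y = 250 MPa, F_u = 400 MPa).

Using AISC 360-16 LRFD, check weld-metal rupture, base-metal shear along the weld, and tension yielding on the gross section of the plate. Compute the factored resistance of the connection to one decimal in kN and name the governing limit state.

270.0 kN (gross-section yield governs)

Weld metal: throat = 0.707×10 = 7.07 mm, L = 2×213 = 426 mm. φR_n = 0.75 × 0.6 × 480 × 7.07 × 426 = 650.6 kN.
Base metal shear (10 mm plate): yield φR_n = 1.0×0.6×250×10×426 = 639.0 kN; rupture φR_n = 0.75×0.6×400×10×426 = 766.8 kN; take 639.0 kN (yield).
Tension yield (gross): A_g = 120×10 = 1200 mm². φR_n = 0.90 × 250 × 1200 = 270.0 kN.
Governing: min(650.6, 639.0, 270.0) = 270.0 kN → gross-section yield.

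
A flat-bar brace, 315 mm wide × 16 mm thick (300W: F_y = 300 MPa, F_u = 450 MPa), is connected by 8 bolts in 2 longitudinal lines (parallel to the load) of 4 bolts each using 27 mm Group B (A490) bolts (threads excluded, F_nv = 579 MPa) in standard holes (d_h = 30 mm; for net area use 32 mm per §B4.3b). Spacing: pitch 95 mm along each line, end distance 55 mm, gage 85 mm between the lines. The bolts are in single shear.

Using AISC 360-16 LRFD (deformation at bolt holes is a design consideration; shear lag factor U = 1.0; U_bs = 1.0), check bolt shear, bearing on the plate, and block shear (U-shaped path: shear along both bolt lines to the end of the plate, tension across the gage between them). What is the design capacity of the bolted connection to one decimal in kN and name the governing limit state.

Bolt shear: A_b = π(27)²/4 = 572.56 mm². φR_n = 0.75 × 579 × 572.56 × 8 × 1 = 1989.1 kN.
Bearing (16 mm plate, F_u = 450 MPa): end bolts L_c = 55 − 30/2 = 40, R_n = min(1.2×40×16×450, 2.4×27×16×450) = 345.6 kN/bolt; interior L_c = 95 − 30 = 65, R_n = 466.56 kN/bolt. φR_n = 0.75 × (2×345.6 + 6×466.56) = 2617.9 kN.
Block shear: shear path 2×[55+3×95] = 2×340 mm, A_gv = 10880, A_nv = 2×(340 − 3.5×32)×16 = 7296 mm²; tension across gage: (85 − 1×32)×16 = 848 mm². R_n = min(0.6×450×7296, 0.6×300×10880) + 1.0×450×848 = min(1969.9, 1958.4) + 381.6 = 2340 kN. φR_n = 0.75 × 2340 = 1755.0 kN.
Governing: min(1989.1, 2617.9, 1755.0) = 1755.0 kN → block shear.

1755.0 kN (block shear governs)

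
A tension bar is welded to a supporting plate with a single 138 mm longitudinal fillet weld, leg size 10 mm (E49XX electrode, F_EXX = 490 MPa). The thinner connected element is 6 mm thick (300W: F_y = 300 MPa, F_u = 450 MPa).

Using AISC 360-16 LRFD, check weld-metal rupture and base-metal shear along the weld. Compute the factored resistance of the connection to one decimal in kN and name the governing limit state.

Weld metal: throat = 0.707×10 = 7.07 mm, L = 138 mm. φR_n = 0.75 × 0.6 × 490 × 7.07 × 138 = 215.1 kN.
Base metal shear (6 mm plate): yield φR_n = 1.0×0.6×300×6×138 = 149.0 kN; rupture φR_n = 0.75×0.6×450×6×138 = 167.7 kN; take 149.0 kN (yield).
Governing: min(215.1, 149.0) = 149.0 kN → base-metal shear.

149.0 kN (base-metal shear governs)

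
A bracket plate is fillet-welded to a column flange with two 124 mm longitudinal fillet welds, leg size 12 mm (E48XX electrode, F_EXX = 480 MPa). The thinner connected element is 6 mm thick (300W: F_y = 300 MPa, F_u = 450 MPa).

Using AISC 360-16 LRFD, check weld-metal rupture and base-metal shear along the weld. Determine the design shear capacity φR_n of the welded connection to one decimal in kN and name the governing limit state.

267.8 kN (base-metal shear governs)

Weld metal: throat = 0.707×12 = 8.484 mm, L = 2×124 = 248 mm. φR_n = 0.75 × 0.6 × 480 × 8.484 × 248 = 454.5 kN.
Base metal shear (6 mm plate): yield φR_n = 1.0×0.6×300×6×248 = 267.8 kN; rupture φR_n = 0.75×0.6×450×6×248 = 301.3 kN; take 267.8 kN (yield).
Governing: min(454.5, 267.8) = 267.8 kN → base-metal shear.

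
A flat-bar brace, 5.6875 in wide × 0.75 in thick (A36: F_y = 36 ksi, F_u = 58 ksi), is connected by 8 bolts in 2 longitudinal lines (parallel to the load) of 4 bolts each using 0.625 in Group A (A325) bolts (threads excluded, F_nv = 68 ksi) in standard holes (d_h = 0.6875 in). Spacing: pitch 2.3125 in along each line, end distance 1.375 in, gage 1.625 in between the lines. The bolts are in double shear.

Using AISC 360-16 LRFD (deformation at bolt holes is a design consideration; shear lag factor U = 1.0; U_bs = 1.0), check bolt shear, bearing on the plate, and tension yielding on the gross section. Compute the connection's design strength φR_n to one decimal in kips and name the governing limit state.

Bolt shear: A_b = π(0.625)²/4 = 0.3068 in². φR_n = 0.75 × 68 × 0.3068 × 8 × 2 = 250.3 kips.
Bearing (0.75 in plate, F_u = 58 ksi): end bolts L_c = 1.375 − 0.6875/2 = 1.03125, R_n = min(1.2×1.03125×0.75×58, 2.4×0.625×0.75×58) = 53.831 kips/bolt; interior L_c = 2.3125 − 0.6875 = 1.625, R_n = 65.25 kips/bolt. φR_n = 0.75 × (2×53.831 + 6×65.25) = 374.4 kips.
Tension yield (gross): A_g = 5.6875×0.75 = 4.2656 in². φR_n = 0.90 × 36 × 4.2656 = 138.2 kips.
Governing: min(250.3, 374.4, 138.2) = 138.2 kips → gross-section yield.

138.2 kips (gross-section yield governs)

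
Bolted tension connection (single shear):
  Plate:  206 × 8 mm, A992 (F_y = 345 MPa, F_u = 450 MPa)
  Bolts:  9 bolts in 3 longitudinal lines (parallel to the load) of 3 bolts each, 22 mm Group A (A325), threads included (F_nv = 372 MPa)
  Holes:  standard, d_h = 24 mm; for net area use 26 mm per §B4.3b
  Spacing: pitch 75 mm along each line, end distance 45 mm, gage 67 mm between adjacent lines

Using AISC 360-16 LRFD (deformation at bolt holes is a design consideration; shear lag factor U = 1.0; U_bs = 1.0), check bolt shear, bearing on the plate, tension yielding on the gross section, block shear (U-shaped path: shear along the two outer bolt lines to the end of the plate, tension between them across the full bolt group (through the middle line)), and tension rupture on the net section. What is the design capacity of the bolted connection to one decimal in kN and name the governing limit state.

345.6 kN (net-section rupture governs)

Bolt shear: A_b = π(22)²/4 = 380.13 mm². φR_n = 0.75 × 372 × 380.13 × 9 × 1 = 954.5 kN.
Bearing (8 mm plate, F_u = 450 MPa): end bolts L_c = 45 − 24/2 = 33, R_n = min(1.2×33×8×450, 2.4×22×8×450) = 142.56 kN/bolt; interior L_c = 75 − 24 = 51, R_n = 190.08 kN/bolt. φR_n = 0.75 × (3×142.56 + 6×190.08) = 1176.1 kN.
Tension yield (gross): A_g = 206×8 = 1648 mm². φR_n = 0.90 × 345 × 1648 = 511.7 kN.
Block shear: shear path 2×[45+2×75] = 2×195 mm, A_gv = 3120, A_nv = 2×(195 − 2.5×26)×8 = 2080 mm²; tension across gage: (134 − 2×26)×8 = 656 mm². R_n = min(0.6×450×2080, 0.6×345×3120) + 1.0×450×656 = min(561.6, 645.84) + 295.2 = 856.8 kN. φR_n = 0.75 × 856.8 = 642.6 kN.
Tension rupture (net): A_n = (206 − 3×26)×8 = 1024 mm² (U = 1.0, A_e = A_n). φR_n = 0.75 × 450 × 1024 = 345.6 kN.
Governing: min(954.5, 1176.1, 511.7, 642.6, 345.6) = 345.6 kN → net-section rupture.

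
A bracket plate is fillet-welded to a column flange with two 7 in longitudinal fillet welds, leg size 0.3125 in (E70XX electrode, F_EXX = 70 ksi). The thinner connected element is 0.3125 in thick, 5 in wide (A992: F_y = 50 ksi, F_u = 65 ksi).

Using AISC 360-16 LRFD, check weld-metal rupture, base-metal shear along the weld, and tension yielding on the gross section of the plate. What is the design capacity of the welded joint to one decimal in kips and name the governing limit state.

70.3 kips (gross-section yield governs)

Weld metal: throat = 0.707×0.3125 = 0.22094 in, L = 2×7 = 14 in. φR_n = 0.75 × 0.6 × 70 × 0.22094 × 14 = 97.4 kips.
Base metal shear (0.3125 in plate): yield φR_n = 1.0×0.6×50×0.3125×14 = 131.3 kips; rupture φR_n = 0.75×0.6×65×0.3125×14 = 128.0 kips; take 128.0 kips (rupture).
Tension yield (gross): A_g = 5×0.3125 = 1.5625 in². φR_n = 0.90 × 50 × 1.5625 = 70.3 kips.
Governing: min(97.4, 128.0, 70.3) = 70.3 kips → gross-section yield.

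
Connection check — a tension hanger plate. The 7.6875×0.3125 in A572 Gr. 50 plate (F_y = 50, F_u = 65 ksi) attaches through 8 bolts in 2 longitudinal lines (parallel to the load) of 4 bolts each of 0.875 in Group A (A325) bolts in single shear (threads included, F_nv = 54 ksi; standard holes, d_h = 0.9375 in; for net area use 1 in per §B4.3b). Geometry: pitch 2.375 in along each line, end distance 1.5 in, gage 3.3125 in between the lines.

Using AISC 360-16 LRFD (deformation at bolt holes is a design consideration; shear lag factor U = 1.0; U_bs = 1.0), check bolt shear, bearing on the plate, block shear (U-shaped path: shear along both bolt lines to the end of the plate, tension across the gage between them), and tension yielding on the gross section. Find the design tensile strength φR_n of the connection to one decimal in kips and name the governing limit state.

Bolt shear: A_b = π(0.875)²/4 = 0.60132 in². φR_n = 0.75 × 54 × 0.60132 × 8 × 1 = 194.8 kips.
Bearing (0.3125 in plate, F_u = 65 ksi): end bolts L_c = 1.5 − 0.9375/2 = 1.03125, R_n = min(1.2×1.03125×0.3125×65, 2.4×0.875×0.3125×65) = 25.137 kips/bolt; interior L_c = 2.375 − 0.9375 = 1.4375, R_n = 35.039 kips/bolt. φR_n = 0.75 × (2×25.137 + 6×35.039) = 195.4 kips.
Block shear: shear path 2×[1.5+3×2.375] = 2×8.625 in, A_gv = 5.3906, A_nv = 2×(8.625 − 3.5×1)×0.3125 = 3.2031 in²; tension across gage: (3.3125 − 1×1)×0.3125 = 0.72266 in². R_n = min(0.6×65×3.2031, 0.6×50×5.3906) + 1.0×65×0.72266 = min(124.92, 161.72) + 46.973 = 171.89 kips. φR_n = 0.75 × 171.89 = 128.9 kips.
Tension yield (gross): A_g = 7.6875×0.3125 = 2.4023 in². φR_n = 0.90 × 50 × 2.4023 = 108.1 kips.
Governing: min(194.8, 195.4, 128.9, 108.1) = 108.1 kips → gross-section yield.

108.1 kips (gross-section yield governs)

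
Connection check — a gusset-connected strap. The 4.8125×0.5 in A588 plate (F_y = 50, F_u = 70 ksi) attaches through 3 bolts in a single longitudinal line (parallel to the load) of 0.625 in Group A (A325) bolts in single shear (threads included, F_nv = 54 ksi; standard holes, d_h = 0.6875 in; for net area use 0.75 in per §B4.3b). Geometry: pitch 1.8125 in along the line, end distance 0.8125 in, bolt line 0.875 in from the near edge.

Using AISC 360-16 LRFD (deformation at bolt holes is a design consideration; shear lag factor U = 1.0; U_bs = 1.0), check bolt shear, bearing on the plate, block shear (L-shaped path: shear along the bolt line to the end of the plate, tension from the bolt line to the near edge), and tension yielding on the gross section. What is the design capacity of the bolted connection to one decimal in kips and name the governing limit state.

Bolt shear: A_b = π(0.625)²/4 = 0.3068 in². φR_n = 0.75 × 54 × 0.3068 × 3 × 1 = 37.3 kips.
Bearing (0.5 in plate, F_u = 70 ksi): end bolts L_c = 0.8125 − 0.6875/2 = 0.46875, R_n = min(1.2×0.46875×0.5×70, 2.4×0.625×0.5×70) = 19.688 kips/bolt; interior L_c = 1.8125 − 0.6875 = 1.125, R_n = 47.25 kips/bolt. φR_n = 0.75 × (1×19.688 + 2×47.25) = 85.6 kips.
Block shear: shear path 1×[0.8125+2×1.8125] = 1×4.4375 in, A_gv = 2.2188, A_nv = 1×(4.4375 − 2.5×0.75)×0.5 = 1.2813 in²; tension to near edge: (0.875 − 0.5×0.75)×0.5 = 0.25 in². R_n = min(0.6×70×1.2813, 0.6×50×2.2188) + 1.0×70×0.25 = min(53.815, 66.564) + 17.5 = 71.315 kips. φR_n = 0.75 × 71.315 = 53.5 kips.
Tension yield (gross): A_g = 4.8125×0.5 = 2.4063 in². φR_n = 0.90 × 50 × 2.4063 = 108.3 kips.
Governing: min(37.3, 85.6, 53.5, 108.3) = 37.3 kips → bolt shear.

37.3 kips (bolt shear governs)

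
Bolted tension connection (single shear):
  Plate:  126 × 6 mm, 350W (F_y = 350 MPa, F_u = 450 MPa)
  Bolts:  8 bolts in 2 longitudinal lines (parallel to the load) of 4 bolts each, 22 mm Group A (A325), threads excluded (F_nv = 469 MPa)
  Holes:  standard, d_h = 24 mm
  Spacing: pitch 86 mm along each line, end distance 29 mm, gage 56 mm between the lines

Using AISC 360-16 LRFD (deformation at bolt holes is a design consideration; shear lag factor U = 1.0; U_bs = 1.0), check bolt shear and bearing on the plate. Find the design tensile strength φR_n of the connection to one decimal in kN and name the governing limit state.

Bolt shear: A_b = π(22)²/4 = 380.13 mm². φR_n = 0.75 × 469 × 380.13 × 8 × 1 = 1069.7 kN.
Bearing (6 mm plate, F_u = 450 MPa): end bolts L_c = 29 − 24/2 = 17, R_n = min(1.2×17×6×450, 2.4×22×6×450) = 55.08 kN/bolt; interior L_c = 86 − 24 = 62, R_n = 142.56 kN/bolt. φR_n = 0.75 × (2×55.08 + 6×142.56) = 724.1 kN.
Governing: min(1069.7, 724.1) = 724.1 kN → bearing.

724.1 kN (bearing governs)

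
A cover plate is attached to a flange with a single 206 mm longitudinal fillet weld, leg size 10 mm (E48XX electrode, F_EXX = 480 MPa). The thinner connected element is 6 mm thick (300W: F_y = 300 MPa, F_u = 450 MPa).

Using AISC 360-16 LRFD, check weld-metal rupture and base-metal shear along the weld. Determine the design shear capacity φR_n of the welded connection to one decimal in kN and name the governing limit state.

Weld metal: throat = 0.707×10 = 7.07 mm, L = 206 mm. φR_n = 0.75 × 0.6 × 480 × 7.07 × 206 = 314.6 kN.
Base metal shear (6 mm plate): yield φR_n = 1.0×0.6×300×6×206 = 222.5 kN; rupture φR_n = 0.75×0.6×450×6×206 = 250.3 kN; take 222.5 kN (yield).
Governing: min(314.6, 222.5) = 222.5 kN → base-metal shear.

222.5 kN (base-metal shear governs)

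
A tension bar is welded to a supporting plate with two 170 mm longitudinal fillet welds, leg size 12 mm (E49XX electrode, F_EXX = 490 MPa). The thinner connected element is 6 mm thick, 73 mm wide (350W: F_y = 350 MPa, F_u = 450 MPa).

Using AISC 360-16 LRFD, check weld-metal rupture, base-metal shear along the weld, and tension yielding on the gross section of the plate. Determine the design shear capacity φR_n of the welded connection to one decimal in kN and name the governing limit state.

Weld metal: throat = 0.707×12 = 8.484 mm, L = 2×170 = 340 mm. φR_n = 0.75 × 0.6 × 490 × 8.484 × 340 = 636.0 kN.
Base metal shear (6 mm plate): yield φR_n = 1.0×0.6×350×6×340 = 428.4 kN; rupture φR_n = 0.75×0.6×450×6×340 = 413.1 kN; take 413.1 kN (rupture).
Tension yield (gross): A_g = 73×6 = 438 mm². φR_n = 0.90 × 350 × 438 = 138.0 kN.
Governing: min(636.0, 413.1, 138.0) = 138.0 kN → gross-section yield.

138.0 kN (gross-section yield governs)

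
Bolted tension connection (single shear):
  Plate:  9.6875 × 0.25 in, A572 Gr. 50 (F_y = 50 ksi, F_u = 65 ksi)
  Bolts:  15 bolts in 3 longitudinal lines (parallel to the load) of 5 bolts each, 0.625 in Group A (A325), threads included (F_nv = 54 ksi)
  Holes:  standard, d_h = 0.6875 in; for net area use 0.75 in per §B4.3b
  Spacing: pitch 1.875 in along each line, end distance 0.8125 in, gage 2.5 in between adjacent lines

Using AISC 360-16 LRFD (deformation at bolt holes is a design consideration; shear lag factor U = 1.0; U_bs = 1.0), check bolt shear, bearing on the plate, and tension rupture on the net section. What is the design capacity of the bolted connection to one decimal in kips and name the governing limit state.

Bolt shear: A_b = π(0.625)²/4 = 0.3068 in². φR_n = 0.75 × 54 × 0.3068 × 15 × 1 = 186.4 kips.
Bearing (0.25 in plate, F_u = 65 ksi): end bolts L_c = 0.8125 − 0.6875/2 = 0.46875, R_n = min(1.2×0.46875×0.25×65, 2.4×0.625×0.25×65) = 9.1406 kips/bolt; interior L_c = 1.875 − 0.6875 = 1.1875, R_n = 23.156 kips/bolt. φR_n = 0.75 × (3×9.1406 + 12×23.156) = 229.0 kips.
Tension rupture (net): A_n = (9.6875 − 3×0.75)×0.25 = 1.8594 in² (U = 1.0, A_e = A_n). φR_n = 0.75 × 65 × 1.8594 = 90.6 kips.
Governing: min(186.4, 229.0, 90.6) = 90.6 kips → net-section rupture.

90.6 kips (net-section rupture governs)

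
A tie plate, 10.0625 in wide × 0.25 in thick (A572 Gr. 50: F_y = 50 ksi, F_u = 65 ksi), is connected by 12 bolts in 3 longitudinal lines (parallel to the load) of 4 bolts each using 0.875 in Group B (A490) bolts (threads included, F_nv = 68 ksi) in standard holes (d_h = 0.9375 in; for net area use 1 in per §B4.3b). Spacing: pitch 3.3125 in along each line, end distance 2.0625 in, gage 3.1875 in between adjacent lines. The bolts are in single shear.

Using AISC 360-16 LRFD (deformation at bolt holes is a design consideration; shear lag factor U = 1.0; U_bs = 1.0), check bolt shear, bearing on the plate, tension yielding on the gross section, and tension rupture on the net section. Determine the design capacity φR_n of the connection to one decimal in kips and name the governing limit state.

86.1 kips (net-section rupture governs)

Bolt shear: A_b = π(0.875)²/4 = 0.60132 in². φR_n = 0.75 × 68 × 0.60132 × 12 × 1 = 368.0 kips.
Bearing (0.25 in plate, F_u = 65 ksi): end bolts L_c = 2.0625 − 0.9375/2 = 1.59375, R_n = min(1.2×1.59375×0.25×65, 2.4×0.875×0.25×65) = 31.078 kips/bolt; interior L_c = 3.3125 − 0.9375 = 2.375, R_n = 34.125 kips/bolt. φR_n = 0.75 × (3×31.078 + 9×34.125) = 300.3 kips.
Tension yield (gross): A_g = 10.0625×0.25 = 2.5156 in². φR_n = 0.90 × 50 × 2.5156 = 113.2 kips.
Tension rupture (net): A_n = (10.0625 − 3×1)×0.25 = 1.7656 in² (U = 1.0, A_e = A_n). φR_n = 0.75 × 65 × 1.7656 = 86.1 kips.
Governing: min(368.0, 300.3, 113.2, 86.1) = 86.1 kips → net-section rupture.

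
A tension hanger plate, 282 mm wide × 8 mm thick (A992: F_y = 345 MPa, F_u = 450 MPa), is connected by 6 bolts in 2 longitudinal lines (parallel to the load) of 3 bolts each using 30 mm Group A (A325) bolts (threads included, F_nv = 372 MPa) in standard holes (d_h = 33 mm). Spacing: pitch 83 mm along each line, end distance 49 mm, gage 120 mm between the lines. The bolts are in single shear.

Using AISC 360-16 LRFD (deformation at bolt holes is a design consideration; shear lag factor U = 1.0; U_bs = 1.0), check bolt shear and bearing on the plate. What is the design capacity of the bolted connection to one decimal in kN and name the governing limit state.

Bolt shear: A_b = π(30)²/4 = 706.86 mm². φR_n = 0.75 × 372 × 706.86 × 6 × 1 = 1183.3 kN.
Bearing (8 mm plate, F_u = 450 MPa): end bolts L_c = 49 − 33/2 = 32.5, R_n = min(1.2×32.5×8×450, 2.4×30×8×450) = 140.4 kN/bolt; interior L_c = 83 − 33 = 50, R_n = 216 kN/bolt. φR_n = 0.75 × (2×140.4 + 4×216) = 858.6 kN.
Governing: min(1183.3, 858.6) = 858.6 kN → bearing.

858.6 kN (bearing governs)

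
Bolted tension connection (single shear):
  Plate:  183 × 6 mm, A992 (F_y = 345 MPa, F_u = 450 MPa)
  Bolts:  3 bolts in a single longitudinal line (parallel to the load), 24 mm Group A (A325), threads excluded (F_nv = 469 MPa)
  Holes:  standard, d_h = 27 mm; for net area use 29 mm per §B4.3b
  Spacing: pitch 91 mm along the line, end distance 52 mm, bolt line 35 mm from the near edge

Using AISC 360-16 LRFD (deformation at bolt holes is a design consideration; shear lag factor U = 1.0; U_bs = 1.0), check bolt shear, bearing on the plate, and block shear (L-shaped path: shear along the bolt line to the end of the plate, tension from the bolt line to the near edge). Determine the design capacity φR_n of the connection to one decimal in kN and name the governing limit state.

Bolt shear: A_b = π(24)²/4 = 452.39 mm². φR_n = 0.75 × 469 × 452.39 × 3 × 1 = 477.4 kN.
Bearing (6 mm plate, F_u = 450 MPa): end bolts L_c = 52 − 27/2 = 38.5, R_n = min(1.2×38.5×6×450, 2.4×24×6×450) = 124.74 kN/bolt; interior L_c = 91 − 27 = 64, R_n = 155.52 kN/bolt. φR_n = 0.75 × (1×124.74 + 2×155.52) = 326.8 kN.
Block shear: shear path 1×[52+2×91] = 1×234 mm, A_gv = 1404, A_nv = 1×(234 − 2.5×29)×6 = 969 mm²; tension to near edge: (35 − 0.5×29)×6 = 123 mm². R_n = min(0.6×450×969, 0.6×345×1404) + 1.0×450×123 = min(261.63, 290.63) + 55.35 = 316.98 kN. φR_n = 0.75 × 316.98 = 237.7 kN.
Governing: min(477.4, 326.8, 237.7) = 237.7 kN → block shear.

237.7 kN (block shear governs)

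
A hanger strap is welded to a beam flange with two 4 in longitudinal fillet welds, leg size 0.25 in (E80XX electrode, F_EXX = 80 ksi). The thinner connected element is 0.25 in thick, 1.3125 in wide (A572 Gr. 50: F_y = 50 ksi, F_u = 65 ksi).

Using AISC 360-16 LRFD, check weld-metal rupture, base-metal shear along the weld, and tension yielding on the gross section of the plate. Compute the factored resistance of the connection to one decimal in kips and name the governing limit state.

Weld metal: throat = 0.707×0.25 = 0.17675 in, L = 2×4 = 8 in. φR_n = 0.75 × 0.6 × 80 × 0.17675 × 8 = 50.9 kips.
Base metal shear (0.25 in plate): yield φR_n = 1.0×0.6×50×0.25×8 = 60.0 kips; rupture φR_n = 0.75×0.6×65×0.25×8 = 58.5 kips; take 58.5 kips (rupture).
Tension yield (gross): A_g = 1.3125×0.25 = 0.32813 in². φR_n = 0.90 × 50 × 0.32813 = 14.8 kips.
Governing: min(50.9, 58.5, 14.8) = 14.8 kips → gross-section yield.

14.8 kips (gross-section yield governs)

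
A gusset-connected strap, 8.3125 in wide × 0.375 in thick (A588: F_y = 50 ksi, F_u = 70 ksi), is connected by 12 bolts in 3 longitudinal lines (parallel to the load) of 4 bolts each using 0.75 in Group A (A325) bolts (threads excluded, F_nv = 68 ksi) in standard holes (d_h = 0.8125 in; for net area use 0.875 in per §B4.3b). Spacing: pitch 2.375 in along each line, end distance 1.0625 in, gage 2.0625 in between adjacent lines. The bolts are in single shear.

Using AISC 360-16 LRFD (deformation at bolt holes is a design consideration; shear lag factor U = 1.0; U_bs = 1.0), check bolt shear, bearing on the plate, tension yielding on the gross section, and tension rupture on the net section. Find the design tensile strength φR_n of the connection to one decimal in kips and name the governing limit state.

112.0 kips (net-section rupture governs)

Bolt shear: A_b = π(0.75)²/4 = 0.44179 in². φR_n = 0.75 × 68 × 0.44179 × 12 × 1 = 270.4 kips.
Bearing (0.375 in plate, F_u = 70 ksi): end bolts L_c = 1.0625 − 0.8125/2 = 0.65625, R_n = min(1.2×0.65625×0.375×70, 2.4×0.75×0.375×70) = 20.672 kips/bolt; interior L_c = 2.375 − 0.8125 = 1.5625, R_n = 47.25 kips/bolt. φR_n = 0.75 × (3×20.672 + 9×47.25) = 365.4 kips.
Tension yield (gross): A_g = 8.3125×0.375 = 3.1172 in². φR_n = 0.90 × 50 × 3.1172 = 140.3 kips.
Tension rupture (net): A_n = (8.3125 − 3×0.875)×0.375 = 2.1328 in² (U = 1.0, A_e = A_n). φR_n = 0.75 × 70 × 2.1328 = 112.0 kips.
Governing: min(270.4, 365.4, 140.3, 112.0) = 112.0 kips → net-section rupture.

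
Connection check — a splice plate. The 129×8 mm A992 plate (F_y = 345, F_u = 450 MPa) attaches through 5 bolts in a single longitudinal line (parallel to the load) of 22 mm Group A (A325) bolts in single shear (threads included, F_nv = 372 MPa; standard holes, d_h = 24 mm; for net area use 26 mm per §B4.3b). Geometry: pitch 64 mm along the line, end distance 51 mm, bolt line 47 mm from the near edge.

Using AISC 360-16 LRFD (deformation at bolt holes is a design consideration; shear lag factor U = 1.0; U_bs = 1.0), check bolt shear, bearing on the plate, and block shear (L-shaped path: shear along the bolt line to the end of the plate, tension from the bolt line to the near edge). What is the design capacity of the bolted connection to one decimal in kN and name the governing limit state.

399.6 kN (block shear governs)

Bolt shear: A_b = π(22)²/4 = 380.13 mm². φR_n = 0.75 × 372 × 380.13 × 5 × 1 = 530.3 kN.
Bearing (8 mm plate, F_u = 450 MPa): end bolts L_c = 51 − 24/2 = 39, R_n = min(1.2×39×8×450, 2.4×22×8×450) = 168.48 kN/bolt; interior L_c = 64 − 24 = 40, R_n = 172.8 kN/bolt. φR_n = 0.75 × (1×168.48 + 4×172.8) = 644.8 kN.
Block shear: shear path 1×[51+4×64] = 1×307 mm, A_gv = 2456, A_nv = 1×(307 − 4.5×26)×8 = 1520 mm²; tension to near edge: (47 − 0.5×26)×8 = 272 mm². R_n = min(0.6×450×1520, 0.6×345×2456) + 1.0×450×272 = min(410.4, 508.39) + 122.4 = 532.8 kN. φR_n = 0.75 × 532.8 = 399.6 kN.
Governing: min(530.3, 644.8, 399.6) = 399.6 kN → block shear.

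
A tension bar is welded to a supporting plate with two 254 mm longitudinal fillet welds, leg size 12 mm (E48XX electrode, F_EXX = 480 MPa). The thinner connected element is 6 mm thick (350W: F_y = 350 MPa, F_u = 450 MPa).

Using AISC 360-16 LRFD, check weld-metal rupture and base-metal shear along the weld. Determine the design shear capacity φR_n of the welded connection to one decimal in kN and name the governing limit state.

617.2 kN (base-metal shear governs)

Weld metal: throat = 0.707×12 = 8.484 mm, L = 2×254 = 508 mm. φR_n = 0.75 × 0.6 × 480 × 8.484 × 508 = 930.9 kN.
Base metal shear (6 mm plate): yield φR_n = 1.0×0.6×350×6×508 = 640.1 kN; rupture φR_n = 0.75×0.6×450×6×508 = 617.2 kN; take 617.2 kN (rupture).
Governing: min(930.9, 617.2) = 617.2 kN → base-metal shear.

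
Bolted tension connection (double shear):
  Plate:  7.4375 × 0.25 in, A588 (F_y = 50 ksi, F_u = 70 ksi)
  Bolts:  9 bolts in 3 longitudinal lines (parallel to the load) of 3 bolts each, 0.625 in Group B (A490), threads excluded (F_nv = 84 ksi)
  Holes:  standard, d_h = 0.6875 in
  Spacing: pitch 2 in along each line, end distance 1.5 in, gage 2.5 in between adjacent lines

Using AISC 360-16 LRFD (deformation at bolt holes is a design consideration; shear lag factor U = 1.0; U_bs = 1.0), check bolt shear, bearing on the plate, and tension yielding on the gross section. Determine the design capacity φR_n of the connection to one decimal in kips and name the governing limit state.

Bolt shear: A_b = π(0.625)²/4 = 0.3068 in². φR_n = 0.75 × 84 × 0.3068 × 9 × 2 = 347.9 kips.
Bearing (0.25 in plate, F_u = 70 ksi): end bolts L_c = 1.5 − 0.6875/2 = 1.15625, R_n = min(1.2×1.15625×0.25×70, 2.4×0.625×0.25×70) = 24.281 kips/bolt; interior L_c = 2 − 0.6875 = 1.3125, R_n = 26.25 kips/bolt. φR_n = 0.75 × (3×24.281 + 6×26.25) = 172.8 kips.
Tension yield (gross): A_g = 7.4375×0.25 = 1.8594 in². φR_n = 0.90 × 50 × 1.8594 = 83.7 kips.
Governing: min(347.9, 172.8, 83.7) = 83.7 kips → gross-section yield.

83.7 kips (gross-section yield governs)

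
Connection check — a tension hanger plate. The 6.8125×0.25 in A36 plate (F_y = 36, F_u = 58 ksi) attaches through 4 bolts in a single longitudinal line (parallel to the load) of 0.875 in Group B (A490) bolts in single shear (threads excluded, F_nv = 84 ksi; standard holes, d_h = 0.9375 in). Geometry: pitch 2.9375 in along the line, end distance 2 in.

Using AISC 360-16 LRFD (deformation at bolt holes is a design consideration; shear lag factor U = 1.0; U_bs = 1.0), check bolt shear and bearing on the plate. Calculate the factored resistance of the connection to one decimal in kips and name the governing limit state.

Bolt shear: A_b = π(0.875)²/4 = 0.60132 in². φR_n = 0.75 × 84 × 0.60132 × 4 × 1 = 151.5 kips.
Bearing (0.25 in plate, F_u = 58 ksi): end bolts L_c = 2 − 0.9375/2 = 1.53125, R_n = min(1.2×1.53125×0.25×58, 2.4×0.875×0.25×58) = 26.644 kips/bolt; interior L_c = 2.9375 − 0.9375 = 2, R_n = 30.45 kips/bolt. φR_n = 0.75 × (1×26.644 + 3×30.45) = 88.5 kips.
Governing: min(151.5, 88.5) = 88.5 kips → bearing.

88.5 kips (bearing governs)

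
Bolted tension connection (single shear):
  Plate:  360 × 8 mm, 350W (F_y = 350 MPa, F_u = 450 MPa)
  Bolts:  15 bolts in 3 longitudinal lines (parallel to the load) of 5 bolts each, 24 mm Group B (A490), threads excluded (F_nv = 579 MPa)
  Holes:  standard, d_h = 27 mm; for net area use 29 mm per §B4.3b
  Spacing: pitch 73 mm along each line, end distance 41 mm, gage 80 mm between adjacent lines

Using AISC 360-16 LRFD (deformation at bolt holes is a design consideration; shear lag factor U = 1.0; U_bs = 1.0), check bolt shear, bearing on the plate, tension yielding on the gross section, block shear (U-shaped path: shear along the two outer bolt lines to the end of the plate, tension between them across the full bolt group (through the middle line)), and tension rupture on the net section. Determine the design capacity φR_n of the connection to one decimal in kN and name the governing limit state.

737.1 kN (net-section rupture governs)

Bolt shear: A_b = π(24)²/4 = 452.39 mm². φR_n = 0.75 × 579 × 452.39 × 15 × 1 = 2946.8 kN.
Bearing (8 mm plate, F_u = 450 MPa): end bolts L_c = 41 − 27/2 = 27.5, R_n = min(1.2×27.5×8×450, 2.4×24×8×450) = 118.8 kN/bolt; interior L_c = 73 − 27 = 46, R_n = 198.72 kN/bolt. φR_n = 0.75 × (3×118.8 + 12×198.72) = 2055.8 kN.
Tension yield (gross): A_g = 360×8 = 2880 mm². φR_n = 0.90 × 350 × 2880 = 907.2 kN.
Block shear: shear path 2×[41+4×73] = 2×333 mm, A_gv = 5328, A_nv = 2×(333 − 4.5×29)×8 = 3240 mm²; tension across gage: (160 − 2×29)×8 = 816 mm². R_n = min(0.6×450×3240, 0.6×350×5328) + 1.0×450×816 = min(874.8, 1118.9) + 367.2 = 1242 kN. φR_n = 0.75 × 1242 = 931.5 kN.
Tension rupture (net): A_n = (360 − 3×29)×8 = 2184 mm² (U = 1.0, A_e = A_n). φR_n = 0.75 × 450 × 2184 = 737.1 kN.
Governing: min(2946.8, 2055.8, 907.2, 931.5, 737.1) = 737.1 kN → net-section rupture.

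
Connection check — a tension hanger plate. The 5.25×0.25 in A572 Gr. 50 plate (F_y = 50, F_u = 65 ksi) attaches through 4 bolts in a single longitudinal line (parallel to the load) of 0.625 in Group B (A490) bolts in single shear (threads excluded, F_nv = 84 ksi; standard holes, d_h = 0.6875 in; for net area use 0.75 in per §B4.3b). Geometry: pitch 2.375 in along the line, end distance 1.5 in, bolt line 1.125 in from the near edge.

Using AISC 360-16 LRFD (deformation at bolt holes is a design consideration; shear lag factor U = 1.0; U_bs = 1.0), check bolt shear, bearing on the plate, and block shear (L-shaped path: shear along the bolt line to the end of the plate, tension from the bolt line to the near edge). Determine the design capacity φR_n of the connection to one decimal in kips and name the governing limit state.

53.0 kips (block shear governs)

Bolt shear: A_b = π(0.625)²/4 = 0.3068 in². φR_n = 0.75 × 84 × 0.3068 × 4 × 1 = 77.3 kips.
Bearing (0.25 in plate, F_u = 65 ksi): end bolts L_c = 1.5 − 0.6875/2 = 1.15625, R_n = min(1.2×1.15625×0.25×65, 2.4×0.625×0.25×65) = 22.547 kips/bolt; interior L_c = 2.375 − 0.6875 = 1.6875, R_n = 24.375 kips/bolt. φR_n = 0.75 × (1×22.547 + 3×24.375) = 71.8 kips.
Block shear: shear path 1×[1.5+3×2.375] = 1×8.625 in, A_gv = 2.1563, A_nv = 1×(8.625 − 3.5×0.75)×0.25 = 1.5 in²; tension to near edge: (1.125 − 0.5×0.75)×0.25 = 0.1875 in². R_n = min(0.6×65×1.5, 0.6×50×2.1563) + 1.0×65×0.1875 = min(58.5, 64.689) + 12.188 = 70.688 kips. φR_n = 0.75 × 70.688 = 53.0 kips.
Governing: min(77.3, 71.8, 53.0) = 53.0 kips → block shear.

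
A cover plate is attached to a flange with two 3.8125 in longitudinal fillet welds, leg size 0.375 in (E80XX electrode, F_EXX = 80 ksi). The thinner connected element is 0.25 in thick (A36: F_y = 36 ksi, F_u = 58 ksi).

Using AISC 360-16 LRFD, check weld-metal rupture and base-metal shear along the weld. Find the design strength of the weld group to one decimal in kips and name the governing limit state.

41.2 kips (base-metal shear governs)

Weld metal: throat = 0.707×0.375 = 0.26513 in, L = 2×3.8125 = 7.625 in. φR_n = 0.75 × 0.6 × 80 × 0.26513 × 7.625 = 72.8 kips.
Base metal shear (0.25 in plate): yield φR_n = 1.0×0.6×36×0.25×7.625 = 41.2 kips; rupture φR_n = 0.75×0.6×58×0.25×7.625 = 49.8 kips; take 41.2 kips (yield).
Governing: min(72.8, 41.2) = 41.2 kips → base-metal shear.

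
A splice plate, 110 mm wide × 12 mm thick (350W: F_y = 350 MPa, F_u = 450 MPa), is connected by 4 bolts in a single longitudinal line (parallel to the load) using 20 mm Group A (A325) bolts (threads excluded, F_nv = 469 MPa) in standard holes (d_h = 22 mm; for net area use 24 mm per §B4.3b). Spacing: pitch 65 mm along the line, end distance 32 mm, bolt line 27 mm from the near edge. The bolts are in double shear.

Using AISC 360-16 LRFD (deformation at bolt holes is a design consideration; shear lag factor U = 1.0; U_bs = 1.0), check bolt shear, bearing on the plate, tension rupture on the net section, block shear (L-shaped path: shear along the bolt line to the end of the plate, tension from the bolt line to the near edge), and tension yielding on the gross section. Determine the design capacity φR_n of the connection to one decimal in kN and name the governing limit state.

Bolt shear: A_b = π(20)²/4 = 314.16 mm². φR_n = 0.75 × 469 × 314.16 × 4 × 2 = 884.0 kN.
Bearing (12 mm plate, F_u = 450 MPa): end bolts L_c = 32 − 22/2 = 21, R_n = min(1.2×21×12×450, 2.4×20×12×450) = 136.08 kN/bolt; interior L_c = 65 − 22 = 43, R_n = 259.2 kN/bolt. φR_n = 0.75 × (1×136.08 + 3×259.2) = 685.3 kN.
Tension rupture (net): A_n = (110 − 1×24)×12 = 1032 mm² (U = 1.0, A_e = A_n). φR_n = 0.75 × 450 × 1032 = 348.3 kN.
Block shear: shear path 1×[32+3×65] = 1×227 mm, A_gv = 2724, A_nv = 1×(227 − 3.5×24)×12 = 1716 mm²; tension to near edge: (27 − 0.5×24)×12 = 180 mm². R_n = min(0.6×450×1716, 0.6×350×2724) + 1.0×450×180 = min(463.32, 572.04) + 81 = 544.32 kN. φR_n = 0.75 × 544.32 = 408.2 kN.
Tension yield (gross): A_g = 110×12 = 1320 mm². φR_n = 0.90 × 350 × 1320 = 415.8 kN.
Governing: min(884.0, 685.3, 348.3, 408.2, 415.8) = 348.3 kN → net-section rupture.

348.3 kN (net-section rupture governs)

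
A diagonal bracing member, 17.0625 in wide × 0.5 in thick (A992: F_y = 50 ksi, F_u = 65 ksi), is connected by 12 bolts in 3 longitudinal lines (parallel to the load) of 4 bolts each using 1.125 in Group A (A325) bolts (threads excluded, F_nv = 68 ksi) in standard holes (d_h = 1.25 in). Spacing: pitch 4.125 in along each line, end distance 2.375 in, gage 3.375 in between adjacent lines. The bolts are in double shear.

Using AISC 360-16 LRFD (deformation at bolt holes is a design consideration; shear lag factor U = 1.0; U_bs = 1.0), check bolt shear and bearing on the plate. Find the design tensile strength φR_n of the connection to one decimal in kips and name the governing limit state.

Bolt shear: A_b = π(1.125)²/4 = 0.99402 in². φR_n = 0.75 × 68 × 0.99402 × 12 × 2 = 1216.7 kips.
Bearing (0.5 in plate, F_u = 65 ksi): end bolts L_c = 2.375 − 1.25/2 = 1.75, R_n = min(1.2×1.75×0.5×65, 2.4×1.125×0.5×65) = 68.25 kips/bolt; interior L_c = 4.125 − 1.25 = 2.875, R_n = 87.75 kips/bolt. φR_n = 0.75 × (3×68.25 + 9×87.75) = 745.9 kips.
Governing: min(1216.7, 745.9) = 745.9 kips → bearing.

745.9 kips (bearing governs)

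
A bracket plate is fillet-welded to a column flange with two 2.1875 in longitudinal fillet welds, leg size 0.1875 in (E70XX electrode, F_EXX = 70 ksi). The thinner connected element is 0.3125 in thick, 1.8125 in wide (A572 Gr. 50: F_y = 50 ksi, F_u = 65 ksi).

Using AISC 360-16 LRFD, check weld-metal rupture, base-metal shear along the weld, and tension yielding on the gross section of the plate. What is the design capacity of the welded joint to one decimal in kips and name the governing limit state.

18.3 kips (weld metal governs)

Weld metal: throat = 0.707×0.1875 = 0.13256 in, L = 2×2.1875 = 4.375 in. φR_n = 0.75 × 0.6 × 70 × 0.13256 × 4.375 = 18.3 kips.
Base metal shear (0.3125 in plate): yield φR_n = 1.0×0.6×50×0.3125×4.375 = 41.0 kips; rupture φR_n = 0.75×0.6×65×0.3125×4.375 = 40.0 kips; take 40.0 kips (rupture).
Tension yield (gross): A_g = 1.8125×0.3125 = 0.56641 in². φR_n = 0.90 × 50 × 0.56641 = 25.5 kips.
Governing: min(18.3, 40.0, 25.5) = 18.3 kips → weld metal.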